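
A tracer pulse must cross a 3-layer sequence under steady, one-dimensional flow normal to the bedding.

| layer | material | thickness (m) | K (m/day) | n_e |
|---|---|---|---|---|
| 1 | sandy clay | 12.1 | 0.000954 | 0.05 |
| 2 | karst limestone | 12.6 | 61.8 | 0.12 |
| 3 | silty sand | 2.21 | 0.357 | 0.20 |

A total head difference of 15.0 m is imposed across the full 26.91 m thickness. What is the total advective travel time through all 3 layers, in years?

With flow normal to the layers, continuity requires the same specific discharge q through every layer.
Σ(b_i/K_i) = 12.1/0.000954 + 12.6/61.8 + 2.21/0.357 = 12690 d.
q = Δh / Σ(b_i/K_i) = 15.0 / 12690 = 0.001182 m/day.
In each layer the seepage velocity is v_i = q/n_i, so the layer transit time is t_i = b_i·n_i / q:
  layer 1 (sandy clay): t_1 = 12.1 × 0.05 / 0.001182 = 511.8 d
  layer 2 (karst limestone): t_2 = 12.6 × 0.12 / 0.001182 = 1279 d
  layer 3 (silty sand): t_3 = 2.21 × 0.20 / 0.001182 = 373.9 d
Total t = Σ t_i = 2165 days = 5.927 years.

5.93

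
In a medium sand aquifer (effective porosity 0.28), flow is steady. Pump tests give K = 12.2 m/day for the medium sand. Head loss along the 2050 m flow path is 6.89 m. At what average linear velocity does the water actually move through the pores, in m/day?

0.146

Hydraulic gradient i = Δh / L = 6.89 / 2050 = 0.003361.
Darcy flux q = K · i = 12.20 × 0.003361 = 0.04100 m/day.
Seepage velocity v = q / n_e = 0.04100 / 0.28 = 0.1464 m/day.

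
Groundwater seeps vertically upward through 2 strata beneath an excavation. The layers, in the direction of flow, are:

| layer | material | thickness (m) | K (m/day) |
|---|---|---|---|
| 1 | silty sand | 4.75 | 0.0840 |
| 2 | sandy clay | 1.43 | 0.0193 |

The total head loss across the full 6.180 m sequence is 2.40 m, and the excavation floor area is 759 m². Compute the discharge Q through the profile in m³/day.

13.9

Flow is perpendicular to layering, so the layers act in series and the equivalent K is the thickness-weighted harmonic mean.
Total thickness L = 4.75 + 1.43 = 6.180 m.
Σ(b_i/K_i) = 4.75/0.0840 + 1.43/0.0193 = 130.6 d.
K_eq = L / Σ(b_i/K_i) = 6.180 / 130.6 = 0.04731 m/day.
Q = K_eq · A · (Δh/L) = 0.04731 × 759 × (2.40/6.180) = 13.94 m³/day.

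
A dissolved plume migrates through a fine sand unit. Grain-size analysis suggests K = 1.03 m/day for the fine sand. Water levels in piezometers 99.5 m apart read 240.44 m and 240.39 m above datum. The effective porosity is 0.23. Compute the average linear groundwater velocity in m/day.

0.00225

Hydraulic gradient i = (240.44 − 240.39) / 99.5 = 0.05 / 99.5 = 0.0005025.
Darcy flux q = K · i = 1.030 × 0.0005025 = 0.0005176 m/day.
Seepage velocity v = q / n_e = 0.0005176 / 0.23 = 0.002250 m/day.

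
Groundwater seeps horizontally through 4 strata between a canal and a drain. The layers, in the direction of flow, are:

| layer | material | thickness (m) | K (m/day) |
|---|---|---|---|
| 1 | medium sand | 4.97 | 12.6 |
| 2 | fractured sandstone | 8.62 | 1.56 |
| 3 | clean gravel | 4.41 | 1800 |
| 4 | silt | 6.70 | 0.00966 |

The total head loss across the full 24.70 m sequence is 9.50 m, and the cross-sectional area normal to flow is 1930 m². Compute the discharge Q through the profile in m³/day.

Flow is perpendicular to layering, so the layers act in series and the equivalent K is the thickness-weighted harmonic mean.
Total thickness L = 4.97 + 8.62 + 4.41 + 6.70 = 24.70 m.
Σ(b_i/K_i) = 4.97/12.6 + 8.62/1.56 + 4.41/1800 + 6.70/0.00966 = 699.5 d.
K_eq = L / Σ(b_i/K_i) = 24.70 / 699.5 = 0.03531 m/day.
Q = K_eq · A · (Δh/L) = 0.03531 × 1930 × (9.50/24.70) = 26.21 m³/day.

26.2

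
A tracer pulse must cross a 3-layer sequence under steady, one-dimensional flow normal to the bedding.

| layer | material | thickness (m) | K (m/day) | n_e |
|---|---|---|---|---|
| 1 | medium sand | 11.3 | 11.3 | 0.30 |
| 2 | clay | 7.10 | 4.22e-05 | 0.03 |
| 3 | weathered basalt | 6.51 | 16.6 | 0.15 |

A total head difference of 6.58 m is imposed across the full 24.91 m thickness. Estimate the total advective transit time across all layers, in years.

321

With flow normal to the layers, continuity requires the same specific discharge q through every layer.
Σ(b_i/K_i) = 11.3/11.3 + 7.10/4.22e-05 + 6.51/16.6 = 1.682e+05 d.
q = Δh / Σ(b_i/K_i) = 6.58 / 1.682e+05 = 3.911e-05 m/day.
In each layer the seepage velocity is v_i = q/n_i, so the layer transit time is t_i = b_i·n_i / q:
  layer 1 (medium sand): t_1 = 11.3 × 0.30 / 3.911e-05 = 86681 d
  layer 2 (clay): t_2 = 7.10 × 0.03 / 3.911e-05 = 5446 d
  layer 3 (weathered basalt): t_3 = 6.51 × 0.15 / 3.911e-05 = 24969 d
Total t = Σ t_i = 1.171e+05 days = 320.6 years.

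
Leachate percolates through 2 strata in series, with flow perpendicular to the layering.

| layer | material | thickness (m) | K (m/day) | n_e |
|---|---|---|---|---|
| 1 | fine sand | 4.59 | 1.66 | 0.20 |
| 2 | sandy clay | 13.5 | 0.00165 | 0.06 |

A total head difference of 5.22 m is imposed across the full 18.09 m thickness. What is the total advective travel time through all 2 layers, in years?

With flow normal to the layers, continuity requires the same specific discharge q through every layer.
Σ(b_i/K_i) = 4.59/1.66 + 13.5/0.00165 = 8185 d.
q = Δh / Σ(b_i/K_i) = 5.22 / 8185 = 0.0006378 m/day.
In each layer the seepage velocity is v_i = q/n_i, so the layer transit time is t_i = b_i·n_i / q:
  layer 1 (fine sand): t_1 = 4.59 × 0.20 / 0.0006378 = 1439 d
  layer 2 (sandy clay): t_2 = 13.5 × 0.06 / 0.0006378 = 1270 d
Total t = Σ t_i = 2709 days = 7.418 years.

7.42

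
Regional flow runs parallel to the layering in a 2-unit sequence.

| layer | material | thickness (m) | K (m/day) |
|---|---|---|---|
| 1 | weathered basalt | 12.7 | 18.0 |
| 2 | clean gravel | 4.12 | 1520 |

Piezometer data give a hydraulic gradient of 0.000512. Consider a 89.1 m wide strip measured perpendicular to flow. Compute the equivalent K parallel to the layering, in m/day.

Flow is parallel to layering, so each bed carries its own Darcy discharge and the transmissivities add.
Σ(K_i·b_i) = 18.0×12.7 + 1520×4.12 = 6491 m²/day.
Total thickness b = 16.82 m, so K_eq = Σ(K_i·b_i)/b = 385.9 m/day.

386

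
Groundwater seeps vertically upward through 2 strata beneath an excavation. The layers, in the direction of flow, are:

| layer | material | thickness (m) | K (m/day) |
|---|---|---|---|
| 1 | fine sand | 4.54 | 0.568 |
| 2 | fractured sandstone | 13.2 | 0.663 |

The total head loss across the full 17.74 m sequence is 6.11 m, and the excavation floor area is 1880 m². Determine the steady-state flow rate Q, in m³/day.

412

Flow is perpendicular to layering, so the layers act in series and the equivalent K is the thickness-weighted harmonic mean.
Total thickness L = 4.54 + 13.2 = 17.74 m.
Σ(b_i/K_i) = 4.54/0.568 + 13.2/0.663 = 27.90 d.
K_eq = L / Σ(b_i/K_i) = 17.74 / 27.90 = 0.6358 m/day.
Q = K_eq · A · (Δh/L) = 0.6358 × 1880 × (6.11/17.74) = 411.7 m³/day.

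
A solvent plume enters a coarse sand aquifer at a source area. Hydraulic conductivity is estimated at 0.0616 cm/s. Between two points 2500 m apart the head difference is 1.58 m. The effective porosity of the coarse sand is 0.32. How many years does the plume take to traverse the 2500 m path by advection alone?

65.1

Convert K: 0.0616 cm/s × 864 = 53.22 m/day.
Hydraulic gradient i = Δh / L = 1.58 / 2500 = 0.0006320.
Darcy flux q = K · i = 53.22 × 0.0006320 = 0.03364 m/day.
Seepage velocity v = q / n_e = 0.03364 / 0.32 = 0.1051 m/day.
Travel time t = L / v = 2500 / 0.1051 = 23784 days = 65.12 years.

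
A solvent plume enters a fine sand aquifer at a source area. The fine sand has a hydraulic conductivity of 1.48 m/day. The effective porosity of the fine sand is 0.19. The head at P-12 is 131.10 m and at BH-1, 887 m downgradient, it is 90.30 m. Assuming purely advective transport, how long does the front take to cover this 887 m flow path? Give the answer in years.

Hydraulic gradient i = (131.10 − 90.30) / 887 = 40.8 / 887 = 0.04600.
Darcy flux q = K · i = 1.480 × 0.04600 = 0.06808 m/day.
Seepage velocity v = q / n_e = 0.06808 / 0.19 = 0.3583 m/day.
Travel time t = L / v = 887 / 0.3583 = 2476 days = 6.778 years.

6.78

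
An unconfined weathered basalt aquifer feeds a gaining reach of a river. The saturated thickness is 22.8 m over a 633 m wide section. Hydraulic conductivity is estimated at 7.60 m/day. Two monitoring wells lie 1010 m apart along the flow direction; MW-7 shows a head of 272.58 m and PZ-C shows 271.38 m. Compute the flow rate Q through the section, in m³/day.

Cross-sectional area A = 633 × 22.8 = 14432 m².
Hydraulic gradient i = (272.58 − 271.38) / 1010 = 1.2 / 1010 = 0.001188.
Darcy's law: Q = K · A · i = 7.600 × 14432 × 0.001188 = 130.3 m³/day.

130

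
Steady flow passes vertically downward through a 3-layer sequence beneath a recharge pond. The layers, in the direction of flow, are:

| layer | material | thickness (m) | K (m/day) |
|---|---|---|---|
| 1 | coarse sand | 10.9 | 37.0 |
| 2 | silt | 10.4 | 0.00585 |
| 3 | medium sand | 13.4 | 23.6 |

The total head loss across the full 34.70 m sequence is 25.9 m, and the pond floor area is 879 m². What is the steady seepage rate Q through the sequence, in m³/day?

12.8

Flow is perpendicular to layering, so the layers act in series and the equivalent K is the thickness-weighted harmonic mean.
Total thickness L = 10.9 + 10.4 + 13.4 = 34.70 m.
Σ(b_i/K_i) = 10.9/37.0 + 10.4/0.00585 + 13.4/23.6 = 1779 d.
K_eq = L / Σ(b_i/K_i) = 34.70 / 1779 = 0.01951 m/day.
Q = K_eq · A · (Δh/L) = 0.01951 × 879 × (25.9/34.70) = 12.80 m³/day.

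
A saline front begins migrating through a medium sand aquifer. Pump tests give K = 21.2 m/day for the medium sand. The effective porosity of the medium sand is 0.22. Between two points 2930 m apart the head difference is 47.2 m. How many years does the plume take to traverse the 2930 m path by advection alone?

Hydraulic gradient i = Δh / L = 47.2 / 2930 = 0.01611.
Darcy flux q = K · i = 21.20 × 0.01611 = 0.3415 m/day.
Seepage velocity v = q / n_e = 0.3415 / 0.22 = 1.552 m/day.
Travel time t = L / v = 2930 / 1.552 = 1887 days = 5.168 years.

5.17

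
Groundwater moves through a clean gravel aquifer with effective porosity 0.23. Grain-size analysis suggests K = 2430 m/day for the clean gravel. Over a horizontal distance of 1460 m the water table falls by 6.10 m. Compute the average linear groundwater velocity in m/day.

Hydraulic gradient i = Δh / L = 6.10 / 1460 = 0.004178.
Darcy flux q = K · i = 2430 × 0.004178 = 10.15 m/day.
Seepage velocity v = q / n_e = 10.15 / 0.23 = 44.14 m/day.

44.1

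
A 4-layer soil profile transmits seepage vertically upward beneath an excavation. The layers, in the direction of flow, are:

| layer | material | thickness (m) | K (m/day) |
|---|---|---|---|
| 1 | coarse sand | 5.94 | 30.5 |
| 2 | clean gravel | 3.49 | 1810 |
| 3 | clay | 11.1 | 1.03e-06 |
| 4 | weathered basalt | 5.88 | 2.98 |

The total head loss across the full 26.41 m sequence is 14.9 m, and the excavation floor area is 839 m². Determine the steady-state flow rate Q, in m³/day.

Flow is perpendicular to layering, so the layers act in series and the equivalent K is the thickness-weighted harmonic mean.
Total thickness L = 5.94 + 3.49 + 11.1 + 5.88 = 26.41 m.
Σ(b_i/K_i) = 5.94/30.5 + 3.49/1810 + 11.1/1.03e-06 + 5.88/2.98 = 1.078e+07 d.
K_eq = L / Σ(b_i/K_i) = 26.41 / 1.078e+07 = 2.451e-06 m/day.
Q = K_eq · A · (Δh/L) = 2.451e-06 × 839 × (14.9/26.41) = 0.001160 m³/day.

0.00116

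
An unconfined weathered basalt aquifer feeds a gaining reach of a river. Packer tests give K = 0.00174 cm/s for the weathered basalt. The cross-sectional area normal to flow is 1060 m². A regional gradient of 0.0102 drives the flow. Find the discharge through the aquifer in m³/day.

16.3

Convert K: 0.00174 cm/s × 864 = 1.503 m/day.
Hydraulic gradient i = 0.0102.
Darcy's law: Q = K · A · i = 1.503 × 1060 × 0.01020 = 16.25 m³/day.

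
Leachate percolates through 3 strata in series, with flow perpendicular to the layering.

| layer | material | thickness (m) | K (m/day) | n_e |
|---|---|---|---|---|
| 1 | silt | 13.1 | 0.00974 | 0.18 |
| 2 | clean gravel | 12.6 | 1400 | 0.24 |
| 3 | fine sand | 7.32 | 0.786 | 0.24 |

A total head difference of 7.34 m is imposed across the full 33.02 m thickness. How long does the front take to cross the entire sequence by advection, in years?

With flow normal to the layers, continuity requires the same specific discharge q through every layer.
Σ(b_i/K_i) = 13.1/0.00974 + 12.6/1400 + 7.32/0.786 = 1354 d.
q = Δh / Σ(b_i/K_i) = 7.34 / 1354 = 0.005420 m/day.
In each layer the seepage velocity is v_i = q/n_i, so the layer transit time is t_i = b_i·n_i / q:
  layer 1 (silt): t_1 = 13.1 × 0.18 / 0.005420 = 435.1 d
  layer 2 (clean gravel): t_2 = 12.6 × 0.24 / 0.005420 = 558.0 d
  layer 3 (fine sand): t_3 = 7.32 × 0.24 / 0.005420 = 324.1 d
Total t = Σ t_i = 1317 days = 3.606 years.

3.61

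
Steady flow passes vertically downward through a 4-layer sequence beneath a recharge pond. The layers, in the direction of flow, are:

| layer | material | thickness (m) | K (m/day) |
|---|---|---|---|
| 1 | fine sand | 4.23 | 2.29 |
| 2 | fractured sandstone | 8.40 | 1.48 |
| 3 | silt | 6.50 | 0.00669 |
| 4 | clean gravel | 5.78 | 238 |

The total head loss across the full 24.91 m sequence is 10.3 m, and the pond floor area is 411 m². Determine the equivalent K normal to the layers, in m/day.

Flow is perpendicular to layering, so the layers act in series and the equivalent K is the thickness-weighted harmonic mean.
Total thickness L = 4.23 + 8.40 + 6.50 + 5.78 = 24.91 m.
Σ(b_i/K_i) = 4.23/2.29 + 8.40/1.48 + 6.50/0.00669 + 5.78/238 = 979.1 d.
K_eq = L / Σ(b_i/K_i) = 24.91 / 979.1 = 0.02544 m/day.

0.0254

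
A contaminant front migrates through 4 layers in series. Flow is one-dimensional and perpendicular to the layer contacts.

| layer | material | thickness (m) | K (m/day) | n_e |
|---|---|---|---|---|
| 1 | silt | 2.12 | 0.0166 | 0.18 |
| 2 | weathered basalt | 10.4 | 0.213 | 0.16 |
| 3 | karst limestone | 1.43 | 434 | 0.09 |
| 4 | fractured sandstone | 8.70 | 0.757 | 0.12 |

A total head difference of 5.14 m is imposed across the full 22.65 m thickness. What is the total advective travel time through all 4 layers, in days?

With flow normal to the layers, continuity requires the same specific discharge q through every layer.
Σ(b_i/K_i) = 2.12/0.0166 + 10.4/0.213 + 1.43/434 + 8.70/0.757 = 188.0 d.
q = Δh / Σ(b_i/K_i) = 5.14 / 188.0 = 0.02734 m/day.
In each layer the seepage velocity is v_i = q/n_i, so the layer transit time is t_i = b_i·n_i / q:
  layer 1 (silt): t_1 = 2.12 × 0.18 / 0.02734 = 13.96 d
  layer 2 (weathered basalt): t_2 = 10.4 × 0.16 / 0.02734 = 60.87 d
  layer 3 (karst limestone): t_3 = 1.43 × 0.09 / 0.02734 = 4.708 d
  layer 4 (fractured sandstone): t_4 = 8.70 × 0.12 / 0.02734 = 38.19 d
Total t = Σ t_i = 117.7 days.

118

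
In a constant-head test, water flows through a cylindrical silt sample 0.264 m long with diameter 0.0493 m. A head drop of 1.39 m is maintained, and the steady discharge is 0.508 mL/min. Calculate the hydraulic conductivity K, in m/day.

0.0728

Cross-sectional area A = π·(d/2)² = π × (0.0493/2)² = 0.001909 m².
Convert discharge: 0.508 mL/min = 8.467e-09 m³/s.
Darcy's law rearranged: K = Q·L / (A·Δh) = 8.467e-09 × 0.264 / (0.001909 × 1.39) = 8.424e-07 m/s = 0.07278 m/day.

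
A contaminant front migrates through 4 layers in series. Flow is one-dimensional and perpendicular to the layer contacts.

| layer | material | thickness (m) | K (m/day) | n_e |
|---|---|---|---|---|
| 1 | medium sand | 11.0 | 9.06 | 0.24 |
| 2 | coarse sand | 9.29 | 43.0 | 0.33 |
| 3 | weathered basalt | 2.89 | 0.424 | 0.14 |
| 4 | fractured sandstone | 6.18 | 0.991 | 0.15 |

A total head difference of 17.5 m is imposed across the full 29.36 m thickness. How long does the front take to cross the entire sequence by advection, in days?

With flow normal to the layers, continuity requires the same specific discharge q through every layer.
Σ(b_i/K_i) = 11.0/9.06 + 9.29/43.0 + 2.89/0.424 + 6.18/0.991 = 14.48 d.
q = Δh / Σ(b_i/K_i) = 17.5 / 14.48 = 1.208 m/day.
In each layer the seepage velocity is v_i = q/n_i, so the layer transit time is t_i = b_i·n_i / q:
  layer 1 (medium sand): t_1 = 11.0 × 0.24 / 1.208 = 2.185 d
  layer 2 (coarse sand): t_2 = 9.29 × 0.33 / 1.208 = 2.537 d
  layer 3 (weathered basalt): t_3 = 2.89 × 0.14 / 1.208 = 0.3348 d
  layer 4 (fractured sandstone): t_4 = 6.18 × 0.15 / 1.208 = 0.7672 d
Total t = Σ t_i = 5.824 days.

5.82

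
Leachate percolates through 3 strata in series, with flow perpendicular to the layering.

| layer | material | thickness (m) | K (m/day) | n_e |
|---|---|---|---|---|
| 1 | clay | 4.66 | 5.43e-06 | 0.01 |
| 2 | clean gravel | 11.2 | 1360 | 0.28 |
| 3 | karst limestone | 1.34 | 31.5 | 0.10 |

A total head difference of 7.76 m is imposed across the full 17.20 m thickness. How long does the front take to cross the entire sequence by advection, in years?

1000

With flow normal to the layers, continuity requires the same specific discharge q through every layer.
Σ(b_i/K_i) = 4.66/5.43e-06 + 11.2/1360 + 1.34/31.5 = 8.582e+05 d.
q = Δh / Σ(b_i/K_i) = 7.76 / 8.582e+05 = 9.042e-06 m/day.
In each layer the seepage velocity is v_i = q/n_i, so the layer transit time is t_i = b_i·n_i / q:
  layer 1 (clay): t_1 = 4.66 × 0.01 / 9.042e-06 = 5154 d
  layer 2 (clean gravel): t_2 = 11.2 × 0.28 / 9.042e-06 = 3.468e+05 d
  layer 3 (karst limestone): t_3 = 1.34 × 0.10 / 9.042e-06 = 14819 d
Total t = Σ t_i = 3.668e+05 days = 1004 years.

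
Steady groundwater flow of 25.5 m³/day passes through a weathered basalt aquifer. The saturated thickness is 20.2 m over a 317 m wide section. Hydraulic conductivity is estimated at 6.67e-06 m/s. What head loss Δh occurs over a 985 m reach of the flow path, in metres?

6.81

Convert K: 6.67e-06 m/s × 86400 = 0.5763 m/day.
Cross-sectional area A = 317 × 20.2 = 6403 m².
From Q = K·A·i, i = Q / (K·A) = 25.5 / (0.5763 × 6403) = 0.006910.
Head loss Δh = i · L = 0.006910 × 985 = 6.807 m.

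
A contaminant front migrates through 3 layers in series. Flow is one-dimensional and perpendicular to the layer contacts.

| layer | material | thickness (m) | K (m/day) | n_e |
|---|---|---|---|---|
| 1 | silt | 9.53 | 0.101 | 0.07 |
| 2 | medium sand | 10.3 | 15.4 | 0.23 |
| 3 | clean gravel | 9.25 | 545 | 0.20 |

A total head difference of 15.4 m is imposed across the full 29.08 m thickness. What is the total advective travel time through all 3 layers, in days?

30.2

With flow normal to the layers, continuity requires the same specific discharge q through every layer.
Σ(b_i/K_i) = 9.53/0.101 + 10.3/15.4 + 9.25/545 = 95.04 d.
q = Δh / Σ(b_i/K_i) = 15.4 / 95.04 = 0.1620 m/day.
In each layer the seepage velocity is v_i = q/n_i, so the layer transit time is t_i = b_i·n_i / q:
  layer 1 (silt): t_1 = 9.53 × 0.07 / 0.1620 = 4.117 d
  layer 2 (medium sand): t_2 = 10.3 × 0.23 / 0.1620 = 14.62 d
  layer 3 (clean gravel): t_3 = 9.25 × 0.20 / 0.1620 = 11.42 d
Total t = Σ t_i = 30.15 days.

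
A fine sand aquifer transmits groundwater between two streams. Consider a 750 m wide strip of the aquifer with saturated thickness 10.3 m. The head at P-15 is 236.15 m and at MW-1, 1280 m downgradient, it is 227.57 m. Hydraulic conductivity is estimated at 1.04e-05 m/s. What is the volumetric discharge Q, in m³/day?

46.5

Convert K: 1.04e-05 m/s × 86400 = 0.8986 m/day.
Cross-sectional area A = 750 × 10.3 = 7725 m².
Hydraulic gradient i = (236.15 − 227.57) / 1280 = 8.58 / 1280 = 0.006703.
Darcy's law: Q = K · A · i = 0.8986 × 7725 × 0.006703 = 46.53 m³/day.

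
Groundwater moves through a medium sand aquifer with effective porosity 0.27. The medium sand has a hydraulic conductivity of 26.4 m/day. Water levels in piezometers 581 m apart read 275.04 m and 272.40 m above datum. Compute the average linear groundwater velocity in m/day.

Hydraulic gradient i = (275.04 − 272.40) / 581 = 2.64 / 581 = 0.004544.
Darcy flux q = K · i = 26.40 × 0.004544 = 0.1200 m/day.
Seepage velocity v = q / n_e = 0.1200 / 0.27 = 0.4443 m/day.

0.444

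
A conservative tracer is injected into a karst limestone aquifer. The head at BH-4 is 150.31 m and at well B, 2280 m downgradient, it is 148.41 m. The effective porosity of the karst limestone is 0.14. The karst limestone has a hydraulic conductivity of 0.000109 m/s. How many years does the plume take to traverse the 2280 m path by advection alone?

Convert K: 0.000109 m/s × 86400 = 9.418 m/day.
Hydraulic gradient i = (150.31 − 148.41) / 2280 = 1.9 / 2280 = 0.0008333.
Darcy flux q = K · i = 9.418 × 0.0008333 = 0.007848 m/day.
Seepage velocity v = q / n_e = 0.007848 / 0.14 = 0.05606 m/day.
Travel time t = L / v = 2280 / 0.05606 = 40673 days = 111.4 years.

111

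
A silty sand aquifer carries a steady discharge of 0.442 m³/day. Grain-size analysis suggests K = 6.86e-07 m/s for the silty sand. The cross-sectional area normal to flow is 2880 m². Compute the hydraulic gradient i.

0.00259

Convert K: 6.86e-07 m/s × 86400 = 0.05927 m/day.
From Q = K·A·i, i = Q / (K·A) = 0.442 / (0.05927 × 2880) = 0.002589.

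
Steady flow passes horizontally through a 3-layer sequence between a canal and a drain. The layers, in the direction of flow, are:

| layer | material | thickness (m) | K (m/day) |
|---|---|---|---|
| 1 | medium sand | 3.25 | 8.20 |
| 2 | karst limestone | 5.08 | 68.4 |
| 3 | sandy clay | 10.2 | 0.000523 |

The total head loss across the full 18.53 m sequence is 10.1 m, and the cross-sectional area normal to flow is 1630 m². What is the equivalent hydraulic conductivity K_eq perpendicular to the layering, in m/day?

Flow is perpendicular to layering, so the layers act in series and the equivalent K is the thickness-weighted harmonic mean.
Total thickness L = 3.25 + 5.08 + 10.2 = 18.53 m.
Σ(b_i/K_i) = 3.25/8.20 + 5.08/68.4 + 10.2/0.000523 = 19503 d.
K_eq = L / Σ(b_i/K_i) = 18.53 / 19503 = 0.0009501 m/day.

0.000950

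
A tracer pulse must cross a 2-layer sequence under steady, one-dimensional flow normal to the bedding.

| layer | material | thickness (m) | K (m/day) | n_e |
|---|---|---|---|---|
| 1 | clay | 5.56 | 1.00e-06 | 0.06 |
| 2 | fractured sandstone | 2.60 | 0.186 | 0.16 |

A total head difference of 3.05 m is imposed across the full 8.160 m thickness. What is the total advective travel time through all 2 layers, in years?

With flow normal to the layers, continuity requires the same specific discharge q through every layer.
Σ(b_i/K_i) = 5.56/1.00e-06 + 2.60/0.186 = 5.560e+06 d.
q = Δh / Σ(b_i/K_i) = 3.05 / 5.560e+06 = 5.486e-07 m/day.
In each layer the seepage velocity is v_i = q/n_i, so the layer transit time is t_i = b_i·n_i / q:
  layer 1 (clay): t_1 = 5.56 × 0.06 / 5.486e-07 = 6.081e+05 d
  layer 2 (fractured sandstone): t_2 = 2.60 × 0.16 / 5.486e-07 = 7.583e+05 d
Total t = Σ t_i = 1.366e+06 days = 3741 years.

3740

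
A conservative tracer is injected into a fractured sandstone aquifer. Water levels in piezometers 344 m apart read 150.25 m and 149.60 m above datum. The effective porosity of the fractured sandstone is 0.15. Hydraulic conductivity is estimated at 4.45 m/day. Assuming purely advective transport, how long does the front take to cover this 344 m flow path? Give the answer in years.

Hydraulic gradient i = (150.25 − 149.60) / 344 = 0.65 / 344 = 0.001890.
Darcy flux q = K · i = 4.450 × 0.001890 = 0.008408 m/day.
Seepage velocity v = q / n_e = 0.008408 / 0.15 = 0.05606 m/day.
Travel time t = L / v = 344 / 0.05606 = 6137 days = 16.80 years.

16.8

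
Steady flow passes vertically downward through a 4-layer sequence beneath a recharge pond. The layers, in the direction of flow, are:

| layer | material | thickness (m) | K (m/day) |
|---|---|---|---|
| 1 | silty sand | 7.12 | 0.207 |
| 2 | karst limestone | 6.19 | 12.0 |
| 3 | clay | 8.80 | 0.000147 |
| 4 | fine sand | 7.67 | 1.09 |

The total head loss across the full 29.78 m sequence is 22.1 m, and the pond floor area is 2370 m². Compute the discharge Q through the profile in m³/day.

Flow is perpendicular to layering, so the layers act in series and the equivalent K is the thickness-weighted harmonic mean.
Total thickness L = 7.12 + 6.19 + 8.80 + 7.67 = 29.78 m.
Σ(b_i/K_i) = 7.12/0.207 + 6.19/12.0 + 8.80/0.000147 + 7.67/1.09 = 59906 d.
K_eq = L / Σ(b_i/K_i) = 29.78 / 59906 = 0.0004971 m/day.
Q = K_eq · A · (Δh/L) = 0.0004971 × 2370 × (22.1/29.78) = 0.8743 m³/day.

0.874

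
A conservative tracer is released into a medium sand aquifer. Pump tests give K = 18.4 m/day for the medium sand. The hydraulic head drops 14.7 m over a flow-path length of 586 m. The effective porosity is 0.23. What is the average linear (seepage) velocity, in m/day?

2.01

Hydraulic gradient i = Δh / L = 14.7 / 586 = 0.02509.
Darcy flux q = K · i = 18.40 × 0.02509 = 0.4616 m/day.
Seepage velocity v = q / n_e = 0.4616 / 0.23 = 2.007 m/day.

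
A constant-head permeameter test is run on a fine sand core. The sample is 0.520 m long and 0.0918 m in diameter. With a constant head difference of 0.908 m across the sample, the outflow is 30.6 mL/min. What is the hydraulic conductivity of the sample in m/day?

3.81

Cross-sectional area A = π·(d/2)² = π × (0.0918/2)² = 0.006619 m².
Convert discharge: 30.6 mL/min = 5.100e-07 m³/s.
Darcy's law rearranged: K = Q·L / (A·Δh) = 5.100e-07 × 0.520 / (0.006619 × 0.908) = 4.413e-05 m/s = 3.813 m/day.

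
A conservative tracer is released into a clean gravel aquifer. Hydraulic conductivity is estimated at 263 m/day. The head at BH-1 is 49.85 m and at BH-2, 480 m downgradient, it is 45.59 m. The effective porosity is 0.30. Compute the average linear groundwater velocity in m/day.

7.78

Hydraulic gradient i = (49.85 − 45.59) / 480 = 4.26 / 480 = 0.008875.
Darcy flux q = K · i = 263.0 × 0.008875 = 2.334 m/day.
Seepage velocity v = q / n_e = 2.334 / 0.30 = 7.780 m/day.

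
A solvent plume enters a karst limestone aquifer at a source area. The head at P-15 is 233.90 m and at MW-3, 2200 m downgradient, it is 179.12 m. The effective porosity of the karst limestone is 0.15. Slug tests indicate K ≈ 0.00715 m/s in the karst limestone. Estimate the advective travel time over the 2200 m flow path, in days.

Convert K: 0.00715 m/s × 86400 = 617.8 m/day.
Hydraulic gradient i = (233.90 − 179.12) / 2200 = 54.78 / 2200 = 0.02490.
Darcy flux q = K · i = 617.8 × 0.02490 = 15.38 m/day.
Seepage velocity v = q / n_e = 15.38 / 0.15 = 102.5 m/day.
Travel time t = L / v = 2200 / 102.5 = 21.45 days.

21.5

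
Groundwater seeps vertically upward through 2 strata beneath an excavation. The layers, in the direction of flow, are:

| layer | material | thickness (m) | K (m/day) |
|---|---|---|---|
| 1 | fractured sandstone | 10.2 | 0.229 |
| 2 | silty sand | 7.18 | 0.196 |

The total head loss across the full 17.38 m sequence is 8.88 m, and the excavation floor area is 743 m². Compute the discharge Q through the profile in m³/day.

Flow is perpendicular to layering, so the layers act in series and the equivalent K is the thickness-weighted harmonic mean.
Total thickness L = 10.2 + 7.18 = 17.38 m.
Σ(b_i/K_i) = 10.2/0.229 + 7.18/0.196 = 81.17 d.
K_eq = L / Σ(b_i/K_i) = 17.38 / 81.17 = 0.2141 m/day.
Q = K_eq · A · (Δh/L) = 0.2141 × 743 × (8.88/17.38) = 81.28 m³/day.

81.3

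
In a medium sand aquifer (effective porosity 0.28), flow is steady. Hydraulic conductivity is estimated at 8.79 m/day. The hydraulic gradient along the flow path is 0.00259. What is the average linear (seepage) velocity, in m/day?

Hydraulic gradient i = 0.00259.
Darcy flux q = K · i = 8.790 × 0.002590 = 0.02277 m/day.
Seepage velocity v = q / n_e = 0.02277 / 0.28 = 0.08131 m/day.

0.0813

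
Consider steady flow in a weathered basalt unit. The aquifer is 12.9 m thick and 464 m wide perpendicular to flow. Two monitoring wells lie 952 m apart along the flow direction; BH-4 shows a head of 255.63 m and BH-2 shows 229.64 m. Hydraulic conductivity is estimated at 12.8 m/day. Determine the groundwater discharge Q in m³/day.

Cross-sectional area A = 464 × 12.9 = 5986 m².
Hydraulic gradient i = (255.63 − 229.64) / 952 = 25.99 / 952 = 0.02730.
Darcy's law: Q = K · A · i = 12.80 × 5986 × 0.02730 = 2092 m³/day.

2090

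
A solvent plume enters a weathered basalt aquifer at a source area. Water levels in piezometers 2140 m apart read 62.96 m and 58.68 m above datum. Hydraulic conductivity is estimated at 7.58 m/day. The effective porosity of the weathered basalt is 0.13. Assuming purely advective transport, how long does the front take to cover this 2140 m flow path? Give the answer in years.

Hydraulic gradient i = (62.96 − 58.68) / 2140 = 4.28 / 2140 = 0.002000.
Darcy flux q = K · i = 7.580 × 0.002000 = 0.01516 m/day.
Seepage velocity v = q / n_e = 0.01516 / 0.13 = 0.1166 m/day.
Travel time t = L / v = 2140 / 0.1166 = 18351 days = 50.24 years.

50.2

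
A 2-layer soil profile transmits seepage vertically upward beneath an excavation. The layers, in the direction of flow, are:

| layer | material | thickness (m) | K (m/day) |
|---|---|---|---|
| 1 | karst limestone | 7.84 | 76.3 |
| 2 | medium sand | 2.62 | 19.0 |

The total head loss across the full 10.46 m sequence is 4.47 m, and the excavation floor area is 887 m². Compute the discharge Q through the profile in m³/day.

16500

Flow is perpendicular to layering, so the layers act in series and the equivalent K is the thickness-weighted harmonic mean.
Total thickness L = 7.84 + 2.62 = 10.46 m.
Σ(b_i/K_i) = 7.84/76.3 + 2.62/19.0 = 0.2406 d.
K_eq = L / Σ(b_i/K_i) = 10.46 / 0.2406 = 43.47 m/day.
Q = K_eq · A · (Δh/L) = 43.47 × 887 × (4.47/10.46) = 16476 m³/day.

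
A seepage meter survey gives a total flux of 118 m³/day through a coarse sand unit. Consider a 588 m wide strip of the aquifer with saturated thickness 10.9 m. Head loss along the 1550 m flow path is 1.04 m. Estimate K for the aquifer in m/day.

Cross-sectional area A = 588 × 10.9 = 6409 m².
Hydraulic gradient i = Δh / L = 1.04 / 1550 = 0.0006710.
From Q = K·A·i, K = Q / (A·i) = 118 / (6409 × 0.0006710) = 27.44 m/day.

27.4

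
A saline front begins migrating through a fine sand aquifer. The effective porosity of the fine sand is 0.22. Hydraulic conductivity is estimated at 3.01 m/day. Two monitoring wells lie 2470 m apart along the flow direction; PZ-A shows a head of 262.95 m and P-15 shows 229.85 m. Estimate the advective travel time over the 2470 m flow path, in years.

Hydraulic gradient i = (262.95 − 229.85) / 2470 = 33.1 / 2470 = 0.01340.
Darcy flux q = K · i = 3.010 × 0.01340 = 0.04034 m/day.
Seepage velocity v = q / n_e = 0.04034 / 0.22 = 0.1833 m/day.
Travel time t = L / v = 2470 / 0.1833 = 13472 days = 36.88 years.

36.9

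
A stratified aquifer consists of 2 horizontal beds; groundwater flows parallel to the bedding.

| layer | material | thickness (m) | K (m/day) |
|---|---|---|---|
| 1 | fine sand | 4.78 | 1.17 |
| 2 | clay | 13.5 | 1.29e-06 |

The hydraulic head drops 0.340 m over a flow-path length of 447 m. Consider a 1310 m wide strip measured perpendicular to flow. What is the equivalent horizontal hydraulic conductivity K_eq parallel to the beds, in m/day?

Flow is parallel to layering, so each bed carries its own Darcy discharge and the transmissivities add.
Σ(K_i·b_i) = 1.17×4.78 + 1.29e-06×13.5 = 5.593 m²/day.
Total thickness b = 18.28 m, so K_eq = Σ(K_i·b_i)/b = 0.3059 m/day.

0.306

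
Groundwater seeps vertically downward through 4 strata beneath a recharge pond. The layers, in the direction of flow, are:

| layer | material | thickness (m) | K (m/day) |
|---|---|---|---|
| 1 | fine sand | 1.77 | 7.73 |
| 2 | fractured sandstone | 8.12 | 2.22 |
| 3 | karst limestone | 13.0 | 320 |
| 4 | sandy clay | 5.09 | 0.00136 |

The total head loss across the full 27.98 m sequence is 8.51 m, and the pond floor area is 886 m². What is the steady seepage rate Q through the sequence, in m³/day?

2.01

Flow is perpendicular to layering, so the layers act in series and the equivalent K is the thickness-weighted harmonic mean.
Total thickness L = 1.77 + 8.12 + 13.0 + 5.09 = 27.98 m.
Σ(b_i/K_i) = 1.77/7.73 + 8.12/2.22 + 13.0/320 + 5.09/0.00136 = 3747 d.
K_eq = L / Σ(b_i/K_i) = 27.98 / 3747 = 0.007468 m/day.
Q = K_eq · A · (Δh/L) = 0.007468 × 886 × (8.51/27.98) = 2.012 m³/day.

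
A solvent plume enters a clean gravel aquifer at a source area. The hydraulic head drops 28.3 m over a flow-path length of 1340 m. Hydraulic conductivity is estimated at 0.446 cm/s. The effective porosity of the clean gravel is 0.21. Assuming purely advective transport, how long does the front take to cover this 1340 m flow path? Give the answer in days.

34.6

Convert K: 0.446 cm/s × 864 = 385.3 m/day.
Hydraulic gradient i = Δh / L = 28.3 / 1340 = 0.02112.
Darcy flux q = K · i = 385.3 × 0.02112 = 8.138 m/day.
Seepage velocity v = q / n_e = 8.138 / 0.21 = 38.75 m/day.
Travel time t = L / v = 1340 / 38.75 = 34.58 days.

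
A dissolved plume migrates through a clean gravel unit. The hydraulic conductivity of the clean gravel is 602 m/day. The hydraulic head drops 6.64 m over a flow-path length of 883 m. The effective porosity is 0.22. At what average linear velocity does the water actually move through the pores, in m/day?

Hydraulic gradient i = Δh / L = 6.64 / 883 = 0.007520.
Darcy flux q = K · i = 602.0 × 0.007520 = 4.527 m/day.
Seepage velocity v = q / n_e = 4.527 / 0.22 = 20.58 m/day.

20.6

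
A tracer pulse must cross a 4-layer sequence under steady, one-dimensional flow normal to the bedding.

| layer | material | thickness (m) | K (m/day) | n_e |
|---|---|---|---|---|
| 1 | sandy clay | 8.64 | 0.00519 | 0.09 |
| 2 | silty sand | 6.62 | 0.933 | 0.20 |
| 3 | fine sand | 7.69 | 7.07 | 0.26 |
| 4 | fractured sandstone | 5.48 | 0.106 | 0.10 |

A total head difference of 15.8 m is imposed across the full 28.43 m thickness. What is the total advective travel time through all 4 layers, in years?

1.39

With flow normal to the layers, continuity requires the same specific discharge q through every layer.
Σ(b_i/K_i) = 8.64/0.00519 + 6.62/0.933 + 7.69/7.07 + 5.48/0.106 = 1725 d.
q = Δh / Σ(b_i/K_i) = 15.8 / 1725 = 0.009161 m/day.
In each layer the seepage velocity is v_i = q/n_i, so the layer transit time is t_i = b_i·n_i / q:
  layer 1 (sandy clay): t_1 = 8.64 × 0.09 / 0.009161 = 84.88 d
  layer 2 (silty sand): t_2 = 6.62 × 0.20 / 0.009161 = 144.5 d
  layer 3 (fine sand): t_3 = 7.69 × 0.26 / 0.009161 = 218.2 d
  layer 4 (fractured sandstone): t_4 = 5.48 × 0.10 / 0.009161 = 59.82 d
Total t = Σ t_i = 507.5 days = 1.389 years.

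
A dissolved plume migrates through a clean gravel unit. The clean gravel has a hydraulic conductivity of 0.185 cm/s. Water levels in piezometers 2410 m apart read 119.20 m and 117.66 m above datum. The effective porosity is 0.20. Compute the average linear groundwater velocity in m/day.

Convert K: 0.185 cm/s × 864 = 159.8 m/day.
Hydraulic gradient i = (119.20 − 117.66) / 2410 = 1.54 / 2410 = 0.0006390.
Darcy flux q = K · i = 159.8 × 0.0006390 = 0.1021 m/day.
Seepage velocity v = q / n_e = 0.1021 / 0.20 = 0.5107 m/day.

0.511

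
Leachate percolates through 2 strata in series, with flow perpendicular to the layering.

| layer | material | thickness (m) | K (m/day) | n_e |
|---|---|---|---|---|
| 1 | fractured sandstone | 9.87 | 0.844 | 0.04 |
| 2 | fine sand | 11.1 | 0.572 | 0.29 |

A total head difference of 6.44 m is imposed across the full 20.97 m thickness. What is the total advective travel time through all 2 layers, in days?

With flow normal to the layers, continuity requires the same specific discharge q through every layer.
Σ(b_i/K_i) = 9.87/0.844 + 11.1/0.572 = 31.10 d.
q = Δh / Σ(b_i/K_i) = 6.44 / 31.10 = 0.2071 m/day.
In each layer the seepage velocity is v_i = q/n_i, so the layer transit time is t_i = b_i·n_i / q:
  layer 1 (fractured sandstone): t_1 = 9.87 × 0.04 / 0.2071 = 1.907 d
  layer 2 (fine sand): t_2 = 11.1 × 0.29 / 0.2071 = 15.55 d
Total t = Σ t_i = 17.45 days.

17.5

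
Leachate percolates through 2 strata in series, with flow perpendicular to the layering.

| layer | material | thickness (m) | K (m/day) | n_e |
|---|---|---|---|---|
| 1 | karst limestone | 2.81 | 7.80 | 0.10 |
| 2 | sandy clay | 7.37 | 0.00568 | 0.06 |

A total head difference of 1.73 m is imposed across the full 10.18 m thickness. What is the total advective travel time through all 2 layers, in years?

1.49

With flow normal to the layers, continuity requires the same specific discharge q through every layer.
Σ(b_i/K_i) = 2.81/7.80 + 7.37/0.00568 = 1298 d.
q = Δh / Σ(b_i/K_i) = 1.73 / 1298 = 0.001333 m/day.
In each layer the seepage velocity is v_i = q/n_i, so the layer transit time is t_i = b_i·n_i / q:
  layer 1 (karst limestone): t_1 = 2.81 × 0.10 / 0.001333 = 210.8 d
  layer 2 (sandy clay): t_2 = 7.37 × 0.06 / 0.001333 = 331.8 d
Total t = Σ t_i = 542.6 days = 1.485 years.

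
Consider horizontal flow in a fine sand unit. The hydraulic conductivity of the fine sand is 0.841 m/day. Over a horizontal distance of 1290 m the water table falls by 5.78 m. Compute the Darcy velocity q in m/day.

Hydraulic gradient i = Δh / L = 5.78 / 1290 = 0.004481.
Specific discharge q = K · i = 0.8410 × 0.004481 = 0.003768 m/day.

0.00377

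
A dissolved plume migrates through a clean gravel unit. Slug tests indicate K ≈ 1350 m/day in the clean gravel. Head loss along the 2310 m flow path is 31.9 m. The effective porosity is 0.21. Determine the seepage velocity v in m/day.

Hydraulic gradient i = Δh / L = 31.9 / 2310 = 0.01381.
Darcy flux q = K · i = 1350 × 0.01381 = 18.64 m/day.
Seepage velocity v = q / n_e = 18.64 / 0.21 = 88.78 m/day.

88.8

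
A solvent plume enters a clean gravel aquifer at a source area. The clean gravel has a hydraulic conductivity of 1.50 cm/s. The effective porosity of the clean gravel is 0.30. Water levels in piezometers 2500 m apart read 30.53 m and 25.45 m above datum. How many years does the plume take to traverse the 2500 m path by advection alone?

0.780

Convert K: 1.50 cm/s × 864 = 1296 m/day.
Hydraulic gradient i = (30.53 − 25.45) / 2500 = 5.08 / 2500 = 0.002032.
Darcy flux q = K · i = 1296 × 0.002032 = 2.633 m/day.
Seepage velocity v = q / n_e = 2.633 / 0.30 = 8.778 m/day.
Travel time t = L / v = 2500 / 8.778 = 284.8 days = 0.7797 years.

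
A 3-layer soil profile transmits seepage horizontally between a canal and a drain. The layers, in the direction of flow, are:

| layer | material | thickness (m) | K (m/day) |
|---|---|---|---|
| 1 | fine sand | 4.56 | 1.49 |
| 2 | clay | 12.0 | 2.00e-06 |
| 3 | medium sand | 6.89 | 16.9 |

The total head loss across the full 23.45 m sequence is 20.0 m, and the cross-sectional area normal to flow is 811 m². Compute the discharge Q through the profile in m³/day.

Flow is perpendicular to layering, so the layers act in series and the equivalent K is the thickness-weighted harmonic mean.
Total thickness L = 4.56 + 12.0 + 6.89 = 23.45 m.
Σ(b_i/K_i) = 4.56/1.49 + 12.0/2.00e-06 + 6.89/16.9 = 6.000e+06 d.
K_eq = L / Σ(b_i/K_i) = 23.45 / 6.000e+06 = 3.908e-06 m/day.
Q = K_eq · A · (Δh/L) = 3.908e-06 × 811 × (20.0/23.45) = 0.002703 m³/day.

0.00270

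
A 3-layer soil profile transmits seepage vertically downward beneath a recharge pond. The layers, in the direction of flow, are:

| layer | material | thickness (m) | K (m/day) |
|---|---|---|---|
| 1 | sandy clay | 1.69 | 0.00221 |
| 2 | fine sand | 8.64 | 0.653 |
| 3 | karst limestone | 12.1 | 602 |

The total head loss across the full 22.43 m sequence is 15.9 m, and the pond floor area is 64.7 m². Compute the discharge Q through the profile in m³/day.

Flow is perpendicular to layering, so the layers act in series and the equivalent K is the thickness-weighted harmonic mean.
Total thickness L = 1.69 + 8.64 + 12.1 = 22.43 m.
Σ(b_i/K_i) = 1.69/0.00221 + 8.64/0.653 + 12.1/602 = 778.0 d.
K_eq = L / Σ(b_i/K_i) = 22.43 / 778.0 = 0.02883 m/day.
Q = K_eq · A · (Δh/L) = 0.02883 × 64.7 × (15.9/22.43) = 1.322 m³/day.

1.32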